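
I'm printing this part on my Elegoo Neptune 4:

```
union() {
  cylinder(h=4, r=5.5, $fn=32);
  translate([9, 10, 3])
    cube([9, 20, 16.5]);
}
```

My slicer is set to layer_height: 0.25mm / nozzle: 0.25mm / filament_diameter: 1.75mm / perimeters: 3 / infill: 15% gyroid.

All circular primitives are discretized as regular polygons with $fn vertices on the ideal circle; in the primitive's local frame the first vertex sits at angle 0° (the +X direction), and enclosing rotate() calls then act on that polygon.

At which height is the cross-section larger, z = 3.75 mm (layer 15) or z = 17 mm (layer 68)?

Layer 15 (z = 3.75): the r=5.5 cylinder contributes a regular 32-gon of circumradius 5.5 (area = (32/2)·5.500²·sin(360°/32) = 94.42 mm²); the cube at (9, 10) (footprint 9×20) is included at this height (area 180.00 mm²); Merging all regions: the 2 present regions are separate (no shared area or edge), so areas and boundary lengths simply add and each stays a separate island — area = 274.42 mm². So its area = 274.42 mm². Layer 68 (z = 17): the cylinder is absent (z outside [0, 4]); the cube at (9, 10) (footprint 9×20) is included at this height (area 180.00 mm²); Merging all regions: only the 9×20 cube at (9, 10) is present, so the union is just that shape — area = 180.00 mm². So its area = 180.00 mm². Layer 15 is larger (274.42 vs 180.00 mm²).

layer 15 (z = 3.75 mm)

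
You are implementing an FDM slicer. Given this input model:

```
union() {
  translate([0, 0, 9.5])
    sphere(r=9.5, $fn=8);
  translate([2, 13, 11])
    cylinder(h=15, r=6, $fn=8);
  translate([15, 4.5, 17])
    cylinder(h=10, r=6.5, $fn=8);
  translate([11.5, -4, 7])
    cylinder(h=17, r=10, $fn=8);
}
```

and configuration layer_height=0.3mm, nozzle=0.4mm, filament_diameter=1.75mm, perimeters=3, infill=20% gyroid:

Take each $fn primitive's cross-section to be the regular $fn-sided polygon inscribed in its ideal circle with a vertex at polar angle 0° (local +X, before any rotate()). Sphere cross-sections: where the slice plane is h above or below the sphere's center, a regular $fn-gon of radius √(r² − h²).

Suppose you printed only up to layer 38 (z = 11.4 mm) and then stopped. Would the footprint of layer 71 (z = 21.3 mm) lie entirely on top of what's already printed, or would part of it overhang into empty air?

Compare the two slices. At z = 11.4: the r=9.5 sphere slices to a regular 8-gon of circumradius 9.308 (√(r²−h²) with h=1.9 from center) (area = (8/2)·9.308²·sin(360°/8) = 245.05 mm²); the cylinder at (2, 13): section is a regular 8-gon, circumradius r=6 (area = (8/2)·6.000²·sin(360°/8) = 101.82 mm²); the cylinder at (15, 4.5) is not intersected at this z (z outside [17, 27]); the cylinder at (11.5, -4): section is a regular 8-gon, circumradius r=10 (area = (8/2)·10.000²·sin(360°/8) = 282.84 mm²); Taking the union: the regions partially overlap — summed areas 629.72 mm² minus the doubly-counted overlap 63.46 mm² gives 566.26 mm² — area = 566.26 mm². At z = 21.3: the sphere is absent (|z−center|=11.800 > r=9.5); the cylinder at (2, 13): section is a regular 8-gon, circumradius r=6 (area = (8/2)·6.000²·sin(360°/8) = 101.82 mm²); the cylinder at (15, 4.5): section is a regular 8-gon, circumradius r=6.5 (area = (8/2)·6.500²·sin(360°/8) = 119.50 mm²); the cylinder at (11.5, -4): section is a regular 8-gon, circumradius r=10 (area = (8/2)·10.000²·sin(360°/8) = 282.84 mm²); Taking the union: the regions partially overlap — summed areas 504.17 mm² minus the doubly-counted overlap 55.56 mm² gives 448.60 mm² — area = 448.60 mm². Checking containment: at z = 21.3 the cross-section extends beyond the z = 11.4 cross-section by about 63.94 mm².

part overhangs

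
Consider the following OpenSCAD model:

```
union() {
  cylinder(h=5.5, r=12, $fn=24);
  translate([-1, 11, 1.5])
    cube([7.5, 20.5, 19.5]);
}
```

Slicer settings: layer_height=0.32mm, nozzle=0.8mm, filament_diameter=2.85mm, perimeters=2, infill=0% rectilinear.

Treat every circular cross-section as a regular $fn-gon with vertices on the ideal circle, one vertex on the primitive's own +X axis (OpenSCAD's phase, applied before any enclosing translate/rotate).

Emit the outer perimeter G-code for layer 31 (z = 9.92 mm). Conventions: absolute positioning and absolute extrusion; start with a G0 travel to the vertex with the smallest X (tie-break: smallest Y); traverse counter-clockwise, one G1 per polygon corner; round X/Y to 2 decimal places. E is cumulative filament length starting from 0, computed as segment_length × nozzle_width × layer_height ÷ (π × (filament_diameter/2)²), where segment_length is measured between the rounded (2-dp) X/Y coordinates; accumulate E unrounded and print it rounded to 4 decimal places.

G0 X-1.00 Y11.00 Z9.92
G1 X6.50 Y11.00 E0.3010
G1 X6.50 Y31.50 E1.1236
G1 X-1.00 Y31.50 E1.4246
G1 X-1.00 Y11.00 E2.2472

At z = 9.92 mm: the cylinder does not reach this height (z outside [0, 5.5]); the 7.5×20.5 cube at (-1, 11) contributes its full rectangle; Merging all regions: only the 7.5×20.5 cube at (-1, 11) is present, so the union is just that shape — 1 connected region. The outline is a single polygon with 4 vertices. Extrusion per mm of travel: 0.8 × 0.32 / (π × 1.425²) = 0.040129. Accumulating E over each segment gives final E = 2.2472.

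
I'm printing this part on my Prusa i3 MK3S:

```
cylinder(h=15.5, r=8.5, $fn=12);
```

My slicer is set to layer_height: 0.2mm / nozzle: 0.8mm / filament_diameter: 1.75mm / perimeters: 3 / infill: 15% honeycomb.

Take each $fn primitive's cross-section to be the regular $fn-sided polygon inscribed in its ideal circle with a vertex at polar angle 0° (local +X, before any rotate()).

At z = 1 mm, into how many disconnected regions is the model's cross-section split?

At z = 1 mm: the r=8.5 cylinder gives a regular 12-gon of circumradius 8.5 (constant along its height). The result has 1 disconnected region.

1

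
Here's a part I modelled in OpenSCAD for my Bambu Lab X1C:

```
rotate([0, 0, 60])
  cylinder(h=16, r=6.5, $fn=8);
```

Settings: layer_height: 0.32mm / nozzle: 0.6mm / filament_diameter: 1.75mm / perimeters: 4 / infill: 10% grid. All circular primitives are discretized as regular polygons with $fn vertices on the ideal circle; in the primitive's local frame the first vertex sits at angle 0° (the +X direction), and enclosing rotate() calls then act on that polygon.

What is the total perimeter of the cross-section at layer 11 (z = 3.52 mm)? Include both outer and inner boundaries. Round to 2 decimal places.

At z = 3.52 mm: the r=6.5 cylinder gives a regular 8-gon of circumradius 6.5 (constant along its height) (perimeter = 2·8·6.500·sin(180°/8) = 39.80 mm); (rotated 60° about Z; rotation is an isometry so areas/perimeters/island counts are preserved). Overall, the cross-section is a single solid region. Total boundary length (outer) = 39.80 mm.

39.80 mm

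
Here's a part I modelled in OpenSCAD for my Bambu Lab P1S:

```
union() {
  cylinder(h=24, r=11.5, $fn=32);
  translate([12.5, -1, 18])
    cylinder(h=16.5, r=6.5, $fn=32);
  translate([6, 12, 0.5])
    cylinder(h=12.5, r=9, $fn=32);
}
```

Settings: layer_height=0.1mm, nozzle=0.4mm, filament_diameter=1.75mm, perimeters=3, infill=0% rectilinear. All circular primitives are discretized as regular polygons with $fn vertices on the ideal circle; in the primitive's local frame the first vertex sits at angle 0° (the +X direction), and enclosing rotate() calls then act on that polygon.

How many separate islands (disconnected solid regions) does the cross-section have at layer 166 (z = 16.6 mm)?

1

At z = 16.6 mm: the r=11.5 cylinder gives a regular 32-gon of circumradius 11.5 (constant along its height); the cylinder at (12.5, -1) does not reach this height (z outside [18, 34.5]); the cylinder at (6, 12) is not intersected at this z (z outside [0.5, 13]); Combining (union): only the r=11.5 cylinder is present, so the union is just that shape — 1 connected region. Overall, the cross-section is a single solid region. Island count = 1.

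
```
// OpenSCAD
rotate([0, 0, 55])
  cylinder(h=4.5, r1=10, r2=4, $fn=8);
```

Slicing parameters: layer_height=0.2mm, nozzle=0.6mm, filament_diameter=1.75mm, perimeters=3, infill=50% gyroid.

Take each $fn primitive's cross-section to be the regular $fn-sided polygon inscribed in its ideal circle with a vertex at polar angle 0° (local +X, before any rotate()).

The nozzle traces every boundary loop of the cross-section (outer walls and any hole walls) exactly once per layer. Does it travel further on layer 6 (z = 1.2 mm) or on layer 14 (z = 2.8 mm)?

layer 6 (z = 1.2 mm)

Layer 6 (z = 1.2): the cone contributes a regular 8-gon of circumradius 8.400 (interpolated between r1=10 and r2=4 at t=0.267) (perimeter = 2·8·8.400·sin(180°/8) = 51.43 mm); (rotated 55° about Z; rotation is an isometry so areas/perimeters/island counts are preserved). So its perimeter = 51.43 mm. Layer 14 (z = 2.8): the cone (r1=10→r2=4) has section circumradius 6.267 here — a regular 8-gon (perimeter = 2·8·6.267·sin(180°/8) = 38.37 mm); (rotated 55° about Z; rotation is an isometry so areas/perimeters/island counts are preserved). So its perimeter = 38.37 mm. Layer 6 is larger (51.43 vs 38.37 mm).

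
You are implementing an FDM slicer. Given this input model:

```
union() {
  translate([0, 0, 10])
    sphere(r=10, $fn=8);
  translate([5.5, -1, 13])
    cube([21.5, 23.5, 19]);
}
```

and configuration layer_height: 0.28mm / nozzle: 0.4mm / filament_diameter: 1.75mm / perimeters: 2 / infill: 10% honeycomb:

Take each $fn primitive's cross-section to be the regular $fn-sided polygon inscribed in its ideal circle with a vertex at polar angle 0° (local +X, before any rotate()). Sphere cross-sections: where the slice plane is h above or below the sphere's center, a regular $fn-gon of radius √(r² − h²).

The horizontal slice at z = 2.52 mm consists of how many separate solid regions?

1

At z = 2.52 mm: the r=10 sphere contributes a regular 8-gon of circumradius √(10²−7.48²) = 6.637; the cube at (5.5, -1) does not reach this height (z outside [13, 32]); Taking the union: only the r=10 sphere is present, so the union is just that shape — 1 connected region. The result has 1 disconnected region.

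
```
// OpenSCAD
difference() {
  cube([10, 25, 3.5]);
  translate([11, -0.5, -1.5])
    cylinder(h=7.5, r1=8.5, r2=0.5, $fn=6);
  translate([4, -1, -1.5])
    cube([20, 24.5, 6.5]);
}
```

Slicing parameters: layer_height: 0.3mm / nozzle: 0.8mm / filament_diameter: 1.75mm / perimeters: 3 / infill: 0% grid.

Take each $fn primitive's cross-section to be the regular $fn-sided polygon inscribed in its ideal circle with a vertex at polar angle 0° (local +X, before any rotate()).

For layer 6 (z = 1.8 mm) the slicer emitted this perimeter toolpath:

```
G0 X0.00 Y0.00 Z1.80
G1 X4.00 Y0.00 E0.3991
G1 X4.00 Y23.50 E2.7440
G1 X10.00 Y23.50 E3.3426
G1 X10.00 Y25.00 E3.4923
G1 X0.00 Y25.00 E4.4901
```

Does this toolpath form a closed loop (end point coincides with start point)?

Start point (G0): (0.00, 0.00). End point (last G1): the path does not return to the start — open.

no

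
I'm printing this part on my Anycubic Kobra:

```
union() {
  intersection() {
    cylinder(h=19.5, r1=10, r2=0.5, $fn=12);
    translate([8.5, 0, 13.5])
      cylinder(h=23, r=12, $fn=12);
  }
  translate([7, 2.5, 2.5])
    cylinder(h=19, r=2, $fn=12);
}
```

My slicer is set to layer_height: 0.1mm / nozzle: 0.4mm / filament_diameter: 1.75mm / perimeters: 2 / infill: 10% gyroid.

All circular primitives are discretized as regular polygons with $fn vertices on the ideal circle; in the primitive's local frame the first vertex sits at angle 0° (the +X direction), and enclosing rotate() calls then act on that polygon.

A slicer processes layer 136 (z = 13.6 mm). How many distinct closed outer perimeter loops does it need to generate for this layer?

At z = 13.6 mm: the cone contributes a regular 12-gon of circumradius 3.374 (interpolated between r1=10 and r2=0.5 at t=0.697); the r=12 cylinder at (8.5, 0) gives a regular 12-gon of circumradius 12 (constant along its height); Taking the intersection: the cone lies inside the r=12 cylinder at (8.5, 0), so it is kept whole — 1 connected region; the cylinder at (7, 2.5): section is a regular 12-gon, circumradius r=2; Merging all regions: the 2 present regions are separate (no shared area or edge), so areas and boundary lengths simply add and each stays a separate island — 2 connected regions. The result has 2 disconnected regions.

2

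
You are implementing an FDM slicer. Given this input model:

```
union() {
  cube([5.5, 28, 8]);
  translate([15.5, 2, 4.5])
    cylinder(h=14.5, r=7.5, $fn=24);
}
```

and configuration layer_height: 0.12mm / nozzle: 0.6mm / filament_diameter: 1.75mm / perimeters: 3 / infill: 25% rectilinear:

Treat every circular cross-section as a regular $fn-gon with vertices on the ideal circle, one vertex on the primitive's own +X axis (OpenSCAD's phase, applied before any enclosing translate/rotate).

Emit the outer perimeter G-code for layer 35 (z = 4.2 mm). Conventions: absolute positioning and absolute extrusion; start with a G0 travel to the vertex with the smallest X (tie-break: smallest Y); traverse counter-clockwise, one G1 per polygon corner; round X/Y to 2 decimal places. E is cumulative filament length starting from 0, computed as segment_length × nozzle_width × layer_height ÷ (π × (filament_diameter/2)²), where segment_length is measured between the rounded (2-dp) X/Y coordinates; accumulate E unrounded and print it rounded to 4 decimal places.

At z = 4.2 mm: the 5.5×28 cube contributes its full rectangle; the cylinder at (15.5, 2) does not reach this height (z outside [4.5, 19]); Taking the union: only the 5.5×28 cube is present, so the union is just that shape — 1 connected region. The outline is a single polygon with 4 vertices. Extrusion per mm of travel: 0.6 × 0.12 / (π × 0.875²) = 0.029934. Accumulating E over each segment gives final E = 2.0056.

G0 X0.00 Y0.00 Z4.20
G1 X5.50 Y0.00 E0.1646
G1 X5.50 Y28.00 E1.0028
G1 X0.00 Y28.00 E1.1674
G1 X0.00 Y0.00 E2.0056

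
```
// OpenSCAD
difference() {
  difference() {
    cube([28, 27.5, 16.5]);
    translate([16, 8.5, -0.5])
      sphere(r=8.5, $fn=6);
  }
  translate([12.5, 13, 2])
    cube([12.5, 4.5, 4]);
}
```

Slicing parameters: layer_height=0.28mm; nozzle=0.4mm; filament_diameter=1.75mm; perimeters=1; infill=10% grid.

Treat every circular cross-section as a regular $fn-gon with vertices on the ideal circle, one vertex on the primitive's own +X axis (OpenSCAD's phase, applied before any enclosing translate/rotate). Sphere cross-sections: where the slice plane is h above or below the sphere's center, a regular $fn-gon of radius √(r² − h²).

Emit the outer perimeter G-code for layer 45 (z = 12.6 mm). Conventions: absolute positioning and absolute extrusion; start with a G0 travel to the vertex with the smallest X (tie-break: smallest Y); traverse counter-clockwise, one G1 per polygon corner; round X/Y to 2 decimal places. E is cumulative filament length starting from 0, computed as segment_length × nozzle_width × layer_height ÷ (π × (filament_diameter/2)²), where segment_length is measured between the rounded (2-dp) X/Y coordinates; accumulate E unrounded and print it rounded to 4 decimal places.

At z = 12.6 mm: the cube (footprint 28×27.5) is included at this height; the sphere at (16, 8.5) does not reach this height (|z−center|=13.100 > r=8.5); Taking the first minus the rest: none of the subtracted shapes is present at this height, so the 28×27.5 cube is unchanged — 1 connected region; the cube at (12.5, 13) does not reach this height (z outside [2, 6]); Taking the first minus the rest: none of the subtracted shapes is present at this height, so that combined region is unchanged — 1 connected region. The outline is a single polygon with 4 vertices. Extrusion per mm of travel: 0.4 × 0.28 / (π × 0.875²) = 0.046564. Accumulating E over each segment gives final E = 5.1686.

G0 X0.00 Y0.00 Z12.60
G1 X28.00 Y0.00 E1.3038
G1 X28.00 Y27.50 E2.5843
G1 X0.00 Y27.50 E3.8881
G1 X0.00 Y0.00 E5.1686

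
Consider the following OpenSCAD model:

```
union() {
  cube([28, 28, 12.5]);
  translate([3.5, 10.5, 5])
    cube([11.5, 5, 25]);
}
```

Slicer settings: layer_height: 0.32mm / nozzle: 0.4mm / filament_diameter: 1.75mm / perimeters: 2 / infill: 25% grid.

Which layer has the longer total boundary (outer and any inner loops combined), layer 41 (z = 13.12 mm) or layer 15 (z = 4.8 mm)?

layer 15 (z = 4.8 mm)

Layer 41 (z = 13.12): the cube is absent (z outside [0, 12.5]); the cube at (3.5, 10.5) (footprint 11.5×5) is included at this height (perimeter 33.00 mm); Merging all regions: only the 11.5×5 cube at (3.5, 10.5) is present, so the union is just that shape — boundary = 33.00 mm. So its perimeter = 33.00 mm. Layer 15 (z = 4.8): the cube is present — its section is the full 28×28 rectangle (perimeter 112.00 mm); the cube at (3.5, 10.5) does not reach this height (z outside [5, 30]); Merging all regions: only the 28×28 cube is present, so the union is just that shape — boundary = 112.00 mm. So its perimeter = 112.00 mm. Layer 15 is larger (112.00 vs 33.00 mm).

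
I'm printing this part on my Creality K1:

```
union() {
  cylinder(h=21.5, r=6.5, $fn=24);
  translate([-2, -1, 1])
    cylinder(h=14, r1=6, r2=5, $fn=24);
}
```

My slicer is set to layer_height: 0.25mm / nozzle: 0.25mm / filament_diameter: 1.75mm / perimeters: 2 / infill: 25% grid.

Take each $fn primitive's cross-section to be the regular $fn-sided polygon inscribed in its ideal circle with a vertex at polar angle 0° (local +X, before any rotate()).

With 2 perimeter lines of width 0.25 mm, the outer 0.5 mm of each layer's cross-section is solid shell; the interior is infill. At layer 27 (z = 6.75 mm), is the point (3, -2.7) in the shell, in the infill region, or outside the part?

infill

At z = 6.75 mm: the r=6.5 cylinder gives a regular 24-gon of circumradius 6.5 (constant along its height); the cone at (-2, -1): at t=0.411 of its height the radius interpolates to r₁+(r₂−r₁)t = 5.589, giving a regular 24-gon of that circumradius; Combining (union): the regions partially overlap (shared area 85.13 mm²), so overlapping operands fuse into one piece — 1 connected region. Overall, the cross-section is a single solid region. The nearest boundary edge runs (5.63, -3.25)→(4.60, -4.60); distance from the point to it = 2.42 mm. The point is inside the cross-section and 2.42 mm from the nearest boundary — more than the 0.5 mm shell width (2 × 0.25), so it's in the infill interior.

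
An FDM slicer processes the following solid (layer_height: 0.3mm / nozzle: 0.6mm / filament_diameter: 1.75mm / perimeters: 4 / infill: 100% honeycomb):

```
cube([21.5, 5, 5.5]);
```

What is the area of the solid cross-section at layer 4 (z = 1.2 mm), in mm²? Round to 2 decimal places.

107.50 mm²

At z = 1.2 mm: the cube (footprint 21.5×5) is included at this height (area 107.50 mm²). Overall, the cross-section is a single solid region. Net area = 107.50 mm².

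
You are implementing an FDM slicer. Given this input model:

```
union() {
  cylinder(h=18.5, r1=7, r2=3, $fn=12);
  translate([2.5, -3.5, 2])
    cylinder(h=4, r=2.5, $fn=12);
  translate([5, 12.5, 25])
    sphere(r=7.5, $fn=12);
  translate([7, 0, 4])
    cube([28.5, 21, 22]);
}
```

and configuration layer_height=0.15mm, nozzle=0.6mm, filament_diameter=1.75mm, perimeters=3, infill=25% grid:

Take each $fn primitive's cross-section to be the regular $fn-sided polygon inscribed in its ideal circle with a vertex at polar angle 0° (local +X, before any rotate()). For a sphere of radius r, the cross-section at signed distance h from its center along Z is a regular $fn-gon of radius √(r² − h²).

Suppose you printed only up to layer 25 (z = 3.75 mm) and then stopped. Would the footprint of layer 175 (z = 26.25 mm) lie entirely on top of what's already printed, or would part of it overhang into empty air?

part overhangs

Compare the two slices. At z = 3.75: the cone contributes a regular 12-gon of circumradius 6.189 (interpolated between r1=7 and r2=3 at t=0.203) (area = (12/2)·6.189²·sin(360°/12) = 114.92 mm²); the r=2.5 cylinder at (2.5, -3.5) contributes a regular 12-gon of circumradius 2.5 (area = (12/2)·2.500²·sin(360°/12) = 18.75 mm²); the sphere at (5, 12.5) does not reach this height (|z−center|=21.250 > r=7.5); the cube at (7, 0) is not intersected at this z (z outside [4, 26]); Merging all regions: the regions partially overlap — summed areas 133.67 mm² minus the doubly-counted overlap 16.73 mm² gives 116.94 mm² — area = 116.94 mm². At z = 26.25: the cone is not intersected at this z (z outside [0, 18.5]); the cylinder at (2.5, -3.5) is absent (z outside [2, 6]); the sphere at (5, 12.5): section is a regular 12-gon, circumradius = √(r²−h²) = √(7.5²−1.25²) = 7.395 (area = (12/2)·7.395²·sin(360°/12) = 164.06 mm²); the cube at (7, 0) is not intersected at this z (z outside [4, 26]); Merging all regions: only the r=7.5 sphere at (5, 12.5) is present, so the union is just that shape — area = 164.06 mm². Checking containment: at z = 26.25 the cross-section extends beyond the z = 3.75 cross-section by about 164.06 mm².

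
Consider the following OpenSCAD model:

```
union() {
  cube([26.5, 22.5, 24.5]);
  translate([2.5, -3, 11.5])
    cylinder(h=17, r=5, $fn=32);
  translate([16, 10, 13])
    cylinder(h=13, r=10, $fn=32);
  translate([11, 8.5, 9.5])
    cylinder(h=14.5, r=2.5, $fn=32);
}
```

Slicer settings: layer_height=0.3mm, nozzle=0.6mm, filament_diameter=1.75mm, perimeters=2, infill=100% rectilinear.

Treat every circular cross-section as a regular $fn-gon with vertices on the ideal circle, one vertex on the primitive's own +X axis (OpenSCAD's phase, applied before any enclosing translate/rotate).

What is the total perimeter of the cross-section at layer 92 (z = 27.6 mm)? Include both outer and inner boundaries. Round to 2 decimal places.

At z = 27.6 mm: the cube is absent (z outside [0, 24.5]); the r=5 cylinder at (2.5, -3) gives a regular 32-gon of circumradius 5 (constant along its height) (perimeter = 2·32·5.000·sin(180°/32) = 31.37 mm); the cylinder at (16, 10) is not intersected at this z (z outside [13, 26]); the cylinder at (11, 8.5) is not intersected at this z (z outside [9.5, 24]); Combining (union): only the r=5 cylinder at (2.5, -3) is present, so the union is just that shape — boundary = 31.37 mm. Overall, the cross-section is a single solid region. Total boundary length (outer) = 31.37 mm.

31.37 mm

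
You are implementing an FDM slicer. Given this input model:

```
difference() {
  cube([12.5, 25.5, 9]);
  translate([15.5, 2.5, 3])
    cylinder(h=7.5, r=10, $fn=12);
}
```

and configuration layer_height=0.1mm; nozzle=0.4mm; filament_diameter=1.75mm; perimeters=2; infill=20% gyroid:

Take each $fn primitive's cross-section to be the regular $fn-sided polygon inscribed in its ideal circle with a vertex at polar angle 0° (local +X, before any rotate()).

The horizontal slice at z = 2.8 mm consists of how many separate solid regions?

At z = 2.8 mm: the cube (footprint 12.5×25.5) is included at this height; the cylinder at (15.5, 2.5) is absent (z outside [3, 10.5]); After the difference (first − rest): none of the subtracted shapes is present at this height, so the 12.5×25.5 cube is unchanged — 1 connected region. The result has 1 disconnected region.

1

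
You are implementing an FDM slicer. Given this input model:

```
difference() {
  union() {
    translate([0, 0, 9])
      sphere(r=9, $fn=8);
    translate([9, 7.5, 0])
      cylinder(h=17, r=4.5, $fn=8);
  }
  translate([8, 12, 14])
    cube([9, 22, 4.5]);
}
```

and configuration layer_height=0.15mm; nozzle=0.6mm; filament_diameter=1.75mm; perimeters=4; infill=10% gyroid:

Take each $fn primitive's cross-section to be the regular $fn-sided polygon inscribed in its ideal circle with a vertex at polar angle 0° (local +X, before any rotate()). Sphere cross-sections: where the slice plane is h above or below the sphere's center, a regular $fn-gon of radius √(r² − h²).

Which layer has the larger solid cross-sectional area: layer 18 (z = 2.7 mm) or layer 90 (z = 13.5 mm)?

Layer 18 (z = 2.7): the r=9 sphere slices to a regular 8-gon of circumradius 6.427 (√(r²−h²) with h=6.3 from center) (area = (8/2)·6.427²·sin(360°/8) = 116.84 mm²); the r=4.5 cylinder at (9, 7.5) contributes a regular 8-gon of circumradius 4.5 (area = (8/2)·4.500²·sin(360°/8) = 57.28 mm²); Merging all regions: the 2 present regions are separate (no shared area or edge), so areas and boundary lengths simply add and each stays a separate island — area = 174.12 mm²; the cube at (8, 12) is not intersected at this z (z outside [14, 18.5]); After the difference (first − rest): none of the subtracted shapes is present at this height, so the result so far is unchanged — area = 174.12 mm². So its area = 174.12 mm². Layer 90 (z = 13.5): the r=9 sphere slices to a regular 8-gon of circumradius 7.794 (√(r²−h²) with h=4.5 from center) (area = (8/2)·7.794²·sin(360°/8) = 171.83 mm²); the cylinder at (9, 7.5): section is a regular 8-gon, circumradius r=4.5 (area = (8/2)·4.500²·sin(360°/8) = 57.28 mm²); Merging all regions: the regions partially overlap — summed areas 229.10 mm² minus the doubly-counted overlap 0.24 mm² gives 228.86 mm² — area = 228.86 mm²; the cube at (8, 12) is absent (z outside [14, 18.5]); Subtracting the remaining from the first: none of the subtracted shapes is present at this height, so that combined region is unchanged — area = 228.86 mm². So its area = 228.86 mm². Layer 90 is larger (228.86 vs 174.12 mm²).

layer 90 (z = 13.5 mm)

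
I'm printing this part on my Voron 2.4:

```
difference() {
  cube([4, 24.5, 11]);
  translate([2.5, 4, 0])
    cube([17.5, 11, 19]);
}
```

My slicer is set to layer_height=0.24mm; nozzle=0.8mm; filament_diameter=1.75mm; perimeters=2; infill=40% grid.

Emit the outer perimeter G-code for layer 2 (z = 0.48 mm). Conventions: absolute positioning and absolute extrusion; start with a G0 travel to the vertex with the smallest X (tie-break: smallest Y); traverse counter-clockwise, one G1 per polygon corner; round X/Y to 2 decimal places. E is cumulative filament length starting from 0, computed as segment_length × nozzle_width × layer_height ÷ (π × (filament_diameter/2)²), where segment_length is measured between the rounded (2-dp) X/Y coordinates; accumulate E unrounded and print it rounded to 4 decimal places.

At z = 0.48 mm: the cube is present — its section is the full 4×24.5 rectangle; the cube at (2.5, 4) is present — its section is the full 17.5×11 rectangle; Subtracting the remaining from the first: starting from the 4×24.5 cube, the 17.5×11 cube at (2.5, 4) partially overlaps it — only the 16.50 mm² overlap (of its 192.50 mm²) is removed, clipping the outline — 1 connected region. The outline is a single polygon with 8 vertices. Extrusion per mm of travel: 0.8 × 0.24 / (π × 0.875²) = 0.079824. Accumulating E over each segment gives final E = 4.7895.

G0 X0.00 Y0.00 Z0.48
G1 X4.00 Y0.00 E0.3193
G1 X4.00 Y4.00 E0.6386
G1 X2.50 Y4.00 E0.7583
G1 X2.50 Y15.00 E1.6364
G1 X4.00 Y15.00 E1.7561
G1 X4.00 Y24.50 E2.5145
G1 X0.00 Y24.50 E2.8338
G1 X0.00 Y0.00 E4.7895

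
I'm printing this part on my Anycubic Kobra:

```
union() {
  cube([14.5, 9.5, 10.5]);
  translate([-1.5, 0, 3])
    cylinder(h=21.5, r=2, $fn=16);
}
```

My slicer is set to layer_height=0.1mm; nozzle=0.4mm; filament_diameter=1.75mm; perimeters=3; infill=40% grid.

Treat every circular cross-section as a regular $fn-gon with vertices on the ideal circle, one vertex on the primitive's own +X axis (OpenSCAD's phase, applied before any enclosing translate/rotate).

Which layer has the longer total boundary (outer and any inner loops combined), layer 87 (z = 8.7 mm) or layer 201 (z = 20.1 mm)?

layer 87 (z = 8.7 mm)

Layer 87 (z = 8.7): the cube is present — its section is the full 14.5×9.5 rectangle (perimeter 48.00 mm); the cylinder at (-1.5, 0): section is a regular 16-gon, circumradius r=2 (perimeter = 2·16·2.000·sin(180°/16) = 12.49 mm); Merging all regions: the regions partially overlap (shared area 0.41 mm²), so the edge portions inside another operand are dropped and the merged outline is re-measured after clipping — boundary = 57.29 mm. So its perimeter = 57.29 mm. Layer 201 (z = 20.1): the cube is absent (z outside [0, 10.5]); the r=2 cylinder at (-1.5, 0) contributes a regular 16-gon of circumradius 2 (perimeter = 2·16·2.000·sin(180°/16) = 12.49 mm); Merging all regions: only the r=2 cylinder at (-1.5, 0) is present, so the union is just that shape — boundary = 12.49 mm. So its perimeter = 12.49 mm. Layer 87 is larger (57.29 vs 12.49 mm).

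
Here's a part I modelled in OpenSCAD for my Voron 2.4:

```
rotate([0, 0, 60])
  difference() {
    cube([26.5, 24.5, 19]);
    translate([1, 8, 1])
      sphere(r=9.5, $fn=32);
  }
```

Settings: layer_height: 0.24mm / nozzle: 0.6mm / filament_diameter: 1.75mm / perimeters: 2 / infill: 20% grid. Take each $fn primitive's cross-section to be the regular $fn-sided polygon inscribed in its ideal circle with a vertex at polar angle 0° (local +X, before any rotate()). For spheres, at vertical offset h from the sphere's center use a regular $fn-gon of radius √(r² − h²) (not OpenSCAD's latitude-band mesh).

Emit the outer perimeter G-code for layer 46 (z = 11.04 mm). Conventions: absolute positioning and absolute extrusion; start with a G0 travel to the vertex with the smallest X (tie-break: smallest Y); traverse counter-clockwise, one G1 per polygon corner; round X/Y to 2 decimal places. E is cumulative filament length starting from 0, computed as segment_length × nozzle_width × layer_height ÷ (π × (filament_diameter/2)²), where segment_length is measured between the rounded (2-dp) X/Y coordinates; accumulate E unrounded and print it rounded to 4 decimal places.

At z = 11.04 mm: the cube (footprint 26.5×24.5) is included at this height; the sphere at (1, 8) is absent (|z−center|=10.040 > r=9.5); Subtracting the remaining from the first: none of the subtracted shapes is present at this height, so the 26.5×24.5 cube is unchanged — 1 connected region; (rotated 60° about Z; rotation is an isometry so areas/perimeters/island counts are preserved). The outline is a single polygon with 4 vertices. Extrusion per mm of travel: 0.6 × 0.24 / (π × 0.875²) = 0.059868. Accumulating E over each segment gives final E = 6.1068.

G0 X-21.22 Y12.25 Z11.04
G1 X0.00 Y0.00 E1.4669
G1 X13.25 Y22.95 E3.0534
G1 X-7.97 Y35.20 E4.5203
G1 X-21.22 Y12.25 E6.1068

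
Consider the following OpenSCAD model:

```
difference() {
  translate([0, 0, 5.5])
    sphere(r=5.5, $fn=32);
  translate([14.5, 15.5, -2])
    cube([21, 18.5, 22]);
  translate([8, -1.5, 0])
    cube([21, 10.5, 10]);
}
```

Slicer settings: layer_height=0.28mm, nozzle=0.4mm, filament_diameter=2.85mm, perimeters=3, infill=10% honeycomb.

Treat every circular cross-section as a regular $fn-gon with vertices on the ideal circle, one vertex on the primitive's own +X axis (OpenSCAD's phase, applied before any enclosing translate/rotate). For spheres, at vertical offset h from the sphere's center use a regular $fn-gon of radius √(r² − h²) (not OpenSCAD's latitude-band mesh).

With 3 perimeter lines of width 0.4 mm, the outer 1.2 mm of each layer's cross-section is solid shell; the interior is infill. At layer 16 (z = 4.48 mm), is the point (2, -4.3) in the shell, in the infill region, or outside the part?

At z = 4.48 mm: the r=5.5 sphere slices to a regular 32-gon of circumradius 5.405 (√(r²−h²) with h=1.02 from center); the cube at (14.5, 15.5) is present — its section is the full 21×18.5 rectangle; the cube at (8, -1.5) (footprint 21×10.5) is included at this height; After the difference (first − rest): starting from the r=5.5 sphere, the 21×18.5 cube at (14.5, 15.5) misses the remaining region (no effect); the 21×10.5 cube at (8, -1.5) misses the remaining region (no effect) — 1 connected region. Overall, the cross-section is a single solid region. The nearest boundary edge runs (3.00, -4.49)→(2.07, -4.99); distance from the point to it = 0.64 mm. The point is inside the cross-section, 0.64 mm from the nearest boundary — within the 1.2 mm shell band (3 × 0.4).

shell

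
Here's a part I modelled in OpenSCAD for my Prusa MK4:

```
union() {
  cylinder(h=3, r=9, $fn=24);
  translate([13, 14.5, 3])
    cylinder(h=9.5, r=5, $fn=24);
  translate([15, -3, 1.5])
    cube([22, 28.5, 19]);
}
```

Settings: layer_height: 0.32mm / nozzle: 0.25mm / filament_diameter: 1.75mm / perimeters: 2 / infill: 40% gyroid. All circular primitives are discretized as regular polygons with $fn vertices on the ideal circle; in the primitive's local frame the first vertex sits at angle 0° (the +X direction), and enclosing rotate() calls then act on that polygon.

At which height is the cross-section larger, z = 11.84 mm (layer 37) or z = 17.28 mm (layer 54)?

layer 37 (z = 11.84 mm)

Layer 37 (z = 11.84): the cylinder is absent (z outside [0, 3]); the r=5 cylinder at (13, 14.5) gives a regular 24-gon of circumradius 5 (constant along its height) (area = (24/2)·5.000²·sin(360°/24) = 77.65 mm²); the 22×28.5 cube at (15, -3) contributes its full rectangle (area 627.00 mm²); Merging all regions: the regions partially overlap — summed areas 704.65 mm² minus the doubly-counted overlap 19.49 mm² gives 685.16 mm² — area = 685.16 mm². So its area = 685.16 mm². Layer 54 (z = 17.28): the cylinder is absent (z outside [0, 3]); the cylinder at (13, 14.5) does not reach this height (z outside [3, 12.5]); the cube at (15, -3) is present — its section is the full 22×28.5 rectangle (area 627.00 mm²); Taking the union: only the 22×28.5 cube at (15, -3) is present, so the union is just that shape — area = 627.00 mm². So its area = 627.00 mm². Layer 37 is larger (685.16 vs 627.00 mm²).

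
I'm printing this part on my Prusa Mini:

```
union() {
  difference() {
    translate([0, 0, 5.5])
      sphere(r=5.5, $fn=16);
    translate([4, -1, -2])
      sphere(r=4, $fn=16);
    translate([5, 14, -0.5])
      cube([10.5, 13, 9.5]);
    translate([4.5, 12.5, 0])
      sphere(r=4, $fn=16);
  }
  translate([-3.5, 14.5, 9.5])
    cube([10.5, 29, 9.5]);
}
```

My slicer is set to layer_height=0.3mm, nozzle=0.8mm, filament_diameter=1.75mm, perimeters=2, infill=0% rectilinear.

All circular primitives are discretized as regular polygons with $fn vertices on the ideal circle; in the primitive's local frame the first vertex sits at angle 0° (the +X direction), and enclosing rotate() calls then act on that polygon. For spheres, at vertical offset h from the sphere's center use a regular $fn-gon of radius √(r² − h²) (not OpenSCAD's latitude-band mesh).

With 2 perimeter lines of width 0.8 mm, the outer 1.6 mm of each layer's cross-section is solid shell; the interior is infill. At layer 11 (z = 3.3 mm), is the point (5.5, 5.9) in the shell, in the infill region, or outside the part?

outside

At z = 3.3 mm: the r=5.5 sphere slices to a regular 16-gon of circumradius 5.041 (√(r²−h²) with h=2.2 from center); the sphere at (4, -1) does not reach this height (|z−center|=5.300 > r=4); the cube at (5, 14) (footprint 10.5×13) is included at this height; the sphere at (4.5, 12.5): section is a regular 16-gon, circumradius = √(r²−h²) = √(4²−3.3²) = 2.261; Subtracting the remaining from the first: starting from the r=5.5 sphere, the 10.5×13 cube at (5, 14) misses the remaining region (no effect); the r=4 sphere at (4.5, 12.5) misses the remaining region (no effect) — 1 connected region; the cube at (-3.5, 14.5) does not reach this height (z outside [9.5, 19]); Combining (union): only that combined region is present, so the union is just that shape — 1 connected region. Overall, the cross-section is a single solid region. The nearest boundary edge runs (1.93, 4.66)→(3.56, 3.56); distance from the point to it = 3.03 mm. The point is not inside any of the regions above, so it lies outside the cross-section (3.03 mm from the nearest boundary).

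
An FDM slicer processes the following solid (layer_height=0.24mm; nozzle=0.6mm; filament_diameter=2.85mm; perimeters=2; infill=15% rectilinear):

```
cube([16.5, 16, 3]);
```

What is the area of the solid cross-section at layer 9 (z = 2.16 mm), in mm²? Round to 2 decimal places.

264.00 mm²

At z = 2.16 mm: the cube is present — its section is the full 16.5×16 rectangle (area 264.00 mm²). Overall, the cross-section is a single solid region. Net area = 264.00 mm².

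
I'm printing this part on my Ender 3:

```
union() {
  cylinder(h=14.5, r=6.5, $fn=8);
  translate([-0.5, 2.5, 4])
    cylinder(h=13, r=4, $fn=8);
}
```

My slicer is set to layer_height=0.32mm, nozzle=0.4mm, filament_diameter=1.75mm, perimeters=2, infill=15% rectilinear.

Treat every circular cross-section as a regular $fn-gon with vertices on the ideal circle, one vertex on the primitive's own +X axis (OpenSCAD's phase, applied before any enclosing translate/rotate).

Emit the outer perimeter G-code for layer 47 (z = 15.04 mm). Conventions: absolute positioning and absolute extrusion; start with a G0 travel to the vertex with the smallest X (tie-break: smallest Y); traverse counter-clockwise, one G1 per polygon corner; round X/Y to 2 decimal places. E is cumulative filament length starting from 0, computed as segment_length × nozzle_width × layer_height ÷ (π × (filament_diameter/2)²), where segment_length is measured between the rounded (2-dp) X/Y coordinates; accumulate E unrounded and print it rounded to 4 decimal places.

At z = 15.04 mm: the cylinder is absent (z outside [0, 14.5]); the r=4 cylinder at (-0.5, 2.5) gives a regular 8-gon of circumradius 4 (constant along its height); Combining (union): only the r=4 cylinder at (-0.5, 2.5) is present, so the union is just that shape — 1 connected region. The outline is a single polygon with 8 vertices. Extrusion per mm of travel: 0.4 × 0.32 / (π × 0.875²) = 0.053216. Accumulating E over each segment gives final E = 1.3037.

G0 X-4.50 Y2.50 Z15.04
G1 X-3.33 Y-0.33 E0.1630
G1 X-0.50 Y-1.50 E0.3259
G1 X2.33 Y-0.33 E0.4889
G1 X3.50 Y2.50 E0.6519
G1 X2.33 Y5.33 E0.8148
G1 X-0.50 Y6.50 E0.9778
G1 X-3.33 Y5.33 E1.1408
G1 X-4.50 Y2.50 E1.3037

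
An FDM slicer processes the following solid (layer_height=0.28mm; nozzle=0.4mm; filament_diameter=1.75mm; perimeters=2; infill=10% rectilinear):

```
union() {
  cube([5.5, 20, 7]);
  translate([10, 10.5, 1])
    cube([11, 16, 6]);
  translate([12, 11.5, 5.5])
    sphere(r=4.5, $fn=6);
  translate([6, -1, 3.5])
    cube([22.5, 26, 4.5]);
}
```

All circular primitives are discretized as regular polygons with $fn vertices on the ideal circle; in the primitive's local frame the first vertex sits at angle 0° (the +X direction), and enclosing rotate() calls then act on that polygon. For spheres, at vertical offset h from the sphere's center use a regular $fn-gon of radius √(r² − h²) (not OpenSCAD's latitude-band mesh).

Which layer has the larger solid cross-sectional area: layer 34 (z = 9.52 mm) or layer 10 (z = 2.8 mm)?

layer 10 (z = 2.8 mm)

Layer 34 (z = 9.52): the cube is not intersected at this z (z outside [0, 7]); the cube at (10, 10.5) is not intersected at this z (z outside [1, 7]); the r=4.5 sphere at (12, 11.5) contributes a regular 6-gon of circumradius √(4.5²−4.02²) = 2.022 (area = (6/2)·2.022²·sin(360°/6) = 10.63 mm²); the cube at (6, -1) does not reach this height (z outside [3.5, 8]); Combining (union): only the r=4.5 sphere at (12, 11.5) is present, so the union is just that shape — area = 10.63 mm². So its area = 10.63 mm². Layer 10 (z = 2.8): the cube is present — its section is the full 5.5×20 rectangle (area 110.00 mm²); the cube at (10, 10.5) is present — its section is the full 11×16 rectangle (area 176.00 mm²); the sphere at (12, 11.5): section is a regular 6-gon, circumradius = √(r²−h²) = √(4.5²−2.7²) = 3.600 (area = (6/2)·3.600²·sin(360°/6) = 33.67 mm²); the cube at (6, -1) does not reach this height (z outside [3.5, 8]); Merging all regions: the regions partially overlap — summed areas 319.67 mm² minus the doubly-counted overlap 19.93 mm² gives 299.74 mm² — area = 299.74 mm². So its area = 299.74 mm². Layer 10 is larger (299.74 vs 10.63 mm²).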